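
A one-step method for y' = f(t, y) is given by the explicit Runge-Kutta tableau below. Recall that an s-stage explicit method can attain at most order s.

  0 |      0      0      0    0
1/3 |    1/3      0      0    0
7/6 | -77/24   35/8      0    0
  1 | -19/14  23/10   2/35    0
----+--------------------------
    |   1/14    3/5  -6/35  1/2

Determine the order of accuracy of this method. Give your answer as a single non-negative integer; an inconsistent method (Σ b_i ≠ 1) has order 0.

b = (1/14, 3/5, -6/35, 1/2)
c = (0, 1/3, 7/6, 1)
Ac = (0, 0, 35/24, 5/6)
Σ b_i: 1/14·1 + 3/5·1 + (-6/35)·1 + 1/2·1 = 1 ✓
b·c: 3/5·1/3 + (-6/35)·7/6 + 1/2·1 = 1/2 ✓
b·c²: 3/5·1/9 + (-6/35)·49/36 + 1/2·1 = 1/3 ✓
b·Ac: (-6/35)·35/24 + 1/2·5/6 = 1/6 ✓
b·c³: 3/5·1/27 + (-6/35)·343/216 + 1/2·1 = 1/4 ✓
b·(c∘Ac): (-6/35)·245/144 + 1/2·5/6 = 1/8 ✓
b·Ac²: (-6/35)·35/72 + 1/2·1/3 = 1/12 ✓
b·A²c: 1/2·1/12 = 1/24 ✓; 4 stages ⇒ order 4.

4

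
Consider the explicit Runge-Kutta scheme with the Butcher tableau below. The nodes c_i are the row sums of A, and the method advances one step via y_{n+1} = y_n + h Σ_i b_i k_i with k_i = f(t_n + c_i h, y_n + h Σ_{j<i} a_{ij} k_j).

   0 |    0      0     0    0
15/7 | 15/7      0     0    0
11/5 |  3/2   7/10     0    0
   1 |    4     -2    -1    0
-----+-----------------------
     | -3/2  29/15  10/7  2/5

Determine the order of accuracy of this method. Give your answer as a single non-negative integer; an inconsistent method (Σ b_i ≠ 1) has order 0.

0

b = (-3/2, 29/15, 10/7, 2/5)
c = (0, 15/7, 11/5, 1)
Ac = (0, 0, 3/2, -227/35)
Σ b_i: (-3/2)·1 + 29/15·1 + 10/7·1 + 2/5·1 = 95/42 ≠ 1 ⇒ order 0.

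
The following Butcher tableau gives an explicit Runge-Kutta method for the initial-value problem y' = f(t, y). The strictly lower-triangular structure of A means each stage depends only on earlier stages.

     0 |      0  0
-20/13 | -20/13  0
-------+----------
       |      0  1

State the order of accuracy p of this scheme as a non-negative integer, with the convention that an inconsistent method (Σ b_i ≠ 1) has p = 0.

1

b = (0, 1)
c = (0, -20/13)
Σ b_i: 1·1 = 1 ✓
b·c: 1·(-20/13) = -20/13 ≠ 1/2 ⇒ order 1.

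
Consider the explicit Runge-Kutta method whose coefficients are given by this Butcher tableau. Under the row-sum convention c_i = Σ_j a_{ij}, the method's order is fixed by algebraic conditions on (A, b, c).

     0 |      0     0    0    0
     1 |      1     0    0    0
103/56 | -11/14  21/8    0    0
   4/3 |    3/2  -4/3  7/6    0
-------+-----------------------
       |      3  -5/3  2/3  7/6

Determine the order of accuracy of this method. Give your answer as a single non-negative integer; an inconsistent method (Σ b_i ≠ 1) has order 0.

0

b = (3, -5/3, 2/3, 7/6)
c = (0, 1, 103/56, 4/3)
Ac = (0, 0, 21/8, 13/16)
Σ b_i: 3·1 + (-5/3)·1 + 2/3·1 + 7/6·1 = 19/6 ≠ 1 ⇒ order 0.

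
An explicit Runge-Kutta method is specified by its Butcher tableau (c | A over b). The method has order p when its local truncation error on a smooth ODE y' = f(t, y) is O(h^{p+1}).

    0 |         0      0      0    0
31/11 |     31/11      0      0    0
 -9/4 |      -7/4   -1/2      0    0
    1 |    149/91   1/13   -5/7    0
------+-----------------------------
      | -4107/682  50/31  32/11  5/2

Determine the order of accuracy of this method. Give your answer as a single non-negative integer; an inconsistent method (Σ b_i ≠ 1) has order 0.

b = (-4107/682, 50/31, 32/11, 5/2)
c = (0, 31/11, -9/4, 1)
Ac = (0, 0, -31/22, 7303/4004)
Σ b_i: (-4107/682)·1 + 50/31·1 + 32/11·1 + 5/2·1 = 1 ✓
b·c: 50/31·31/11 + 32/11·(-9/4) + 5/2·1 = 1/2 ✓
b·c²: 50/31·961/121 + 32/11·81/16 + 5/2·1 = 7269/242 ≠ 1/3 ⇒ order 2.
b·Ac: 32/11·(-31/22) + 5/2·7303/4004 = 40577/88088 ≠ 1/6

2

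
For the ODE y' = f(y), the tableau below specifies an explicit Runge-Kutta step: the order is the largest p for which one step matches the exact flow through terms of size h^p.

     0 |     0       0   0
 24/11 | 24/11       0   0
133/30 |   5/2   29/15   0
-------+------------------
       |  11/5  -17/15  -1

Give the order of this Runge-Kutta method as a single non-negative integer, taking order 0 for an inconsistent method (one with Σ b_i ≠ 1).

0

b = (11/5, -17/15, -1)
c = (0, 24/11, 133/30)
Ac = (0, 0, 232/55)
Σ b_i: 11/5·1 + (-17/15)·1 + (-1)·1 = 1/15 ≠ 1 ⇒ order 0.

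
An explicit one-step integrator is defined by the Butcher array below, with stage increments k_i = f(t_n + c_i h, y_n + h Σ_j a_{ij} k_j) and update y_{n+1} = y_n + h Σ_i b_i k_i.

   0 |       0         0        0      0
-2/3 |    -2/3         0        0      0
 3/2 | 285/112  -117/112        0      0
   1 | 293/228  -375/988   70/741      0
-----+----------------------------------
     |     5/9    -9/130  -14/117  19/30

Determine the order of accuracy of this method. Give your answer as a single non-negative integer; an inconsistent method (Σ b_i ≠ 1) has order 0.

b = (5/9, -9/130, -14/117, 19/30)
c = (0, -2/3, 3/2, 1)
Ac = (0, 0, 39/56, 15/38)
Σ b_i: 5/9·1 + (-9/130)·1 + (-14/117)·1 + 19/30·1 = 1 ✓
b·c: (-9/130)·(-2/3) + (-14/117)·3/2 + 19/30·1 = 1/2 ✓
b·c²: (-9/130)·4/9 + (-14/117)·9/4 + 19/30·1 = 1/3 ✓
b·Ac: (-14/117)·39/56 + 19/30·15/38 = 1/6 ✓
b·c³: (-9/130)·(-8/27) + (-14/117)·27/8 + 19/30·1 = 1/4 ✓
b·(c∘Ac): (-14/117)·117/112 + 19/30·15/38 = 1/8 ✓
b·Ac²: (-14/117)·(-13/28) + 19/30·5/114 = 1/12 ✓
b·A²c: 19/30·5/76 = 1/24 ✓; 4 stages ⇒ order 4.

4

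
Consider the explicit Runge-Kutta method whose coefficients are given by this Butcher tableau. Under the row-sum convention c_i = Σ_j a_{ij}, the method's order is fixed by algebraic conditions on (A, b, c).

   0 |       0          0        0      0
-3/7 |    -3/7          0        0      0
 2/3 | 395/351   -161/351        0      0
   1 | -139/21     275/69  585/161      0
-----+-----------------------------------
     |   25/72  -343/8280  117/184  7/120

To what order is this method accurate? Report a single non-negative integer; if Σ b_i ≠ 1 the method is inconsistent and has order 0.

4

b = (25/72, -343/8280, 117/184, 7/120)
c = (0, -3/7, 2/3, 1)
Ac = (0, 0, 23/117, 5/7)
Σ b_i: 25/72·1 + (-343/8280)·1 + 117/184·1 + 7/120·1 = 1 ✓
b·c: (-343/8280)·(-3/7) + 117/184·2/3 + 7/120·1 = 1/2 ✓
b·c²: (-343/8280)·9/49 + 117/184·4/9 + 7/120·1 = 1/3 ✓
b·Ac: 117/184·23/117 + 7/120·5/7 = 1/6 ✓
b·c³: (-343/8280)·(-27/343) + 117/184·8/27 + 7/120·1 = 1/4 ✓
b·(c∘Ac): 117/184·46/351 + 7/120·5/7 = 1/8 ✓
b·Ac²: 117/184·(-23/273) + 7/120·115/49 = 1/12 ✓
b·A²c: 7/120·5/7 = 1/24 ✓; 4 stages ⇒ order 4.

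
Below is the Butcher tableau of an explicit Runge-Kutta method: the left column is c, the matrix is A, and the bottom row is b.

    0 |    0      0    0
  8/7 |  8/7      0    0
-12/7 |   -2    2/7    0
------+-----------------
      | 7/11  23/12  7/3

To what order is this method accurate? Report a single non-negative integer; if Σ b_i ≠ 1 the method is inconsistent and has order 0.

0

b = (7/11, 23/12, 7/3)
c = (0, 8/7, -12/7)
Ac = (0, 0, 16/49)
Σ b_i: 7/11·1 + 23/12·1 + 7/3·1 = 215/44 ≠ 1 ⇒ order 0.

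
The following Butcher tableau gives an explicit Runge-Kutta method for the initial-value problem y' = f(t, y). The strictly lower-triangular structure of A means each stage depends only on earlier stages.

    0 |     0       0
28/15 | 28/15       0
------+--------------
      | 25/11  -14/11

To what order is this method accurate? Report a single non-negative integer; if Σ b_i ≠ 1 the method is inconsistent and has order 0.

1

b = (25/11, -14/11)
c = (0, 28/15)
Σ b_i: 25/11·1 + (-14/11)·1 = 1 ✓
b·c: (-14/11)·28/15 = -392/165 ≠ 1/2 ⇒ order 1.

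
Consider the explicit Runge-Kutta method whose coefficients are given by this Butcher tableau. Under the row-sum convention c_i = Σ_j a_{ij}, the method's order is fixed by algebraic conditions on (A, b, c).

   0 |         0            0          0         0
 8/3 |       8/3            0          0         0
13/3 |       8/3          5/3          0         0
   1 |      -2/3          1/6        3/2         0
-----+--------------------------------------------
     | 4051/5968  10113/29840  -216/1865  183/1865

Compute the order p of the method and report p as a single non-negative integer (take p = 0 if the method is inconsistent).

3

b = (4051/5968, 10113/29840, -216/1865, 183/1865)
c = (0, 8/3, 13/3, 1)
Ac = (0, 0, 40/9, 125/18)
Σ b_i: 4051/5968·1 + 10113/29840·1 + (-216/1865)·1 + 183/1865·1 = 1 ✓
b·c: 10113/29840·8/3 + (-216/1865)·13/3 + 183/1865·1 = 1/2 ✓
b·c²: 10113/29840·64/9 + (-216/1865)·169/9 + 183/1865·1 = 1/3 ✓
b·Ac: (-216/1865)·40/9 + 183/1865·125/18 = 1/6 ✓
b·c³: 10113/29840·512/27 + (-216/1865)·2197/27 + 183/1865·1 = -9733/3357 ≠ 1/4 ⇒ order 3.
b·(c∘Ac): (-216/1865)·520/27 + 183/1865·125/18 = -3467/2238 ≠ 1/8
b·Ac²: (-216/1865)·320/27 + 183/1865·1585/54 = 10121/6714 ≠ 1/12
b·A²c: 183/1865·20/3 = 244/373 ≠ 1/24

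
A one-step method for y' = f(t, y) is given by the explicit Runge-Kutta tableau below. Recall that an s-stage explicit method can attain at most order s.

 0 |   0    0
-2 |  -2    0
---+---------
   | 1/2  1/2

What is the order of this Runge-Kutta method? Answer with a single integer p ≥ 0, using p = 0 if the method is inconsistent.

b = (1/2, 1/2)
c = (0, -2)
Σ b_i: 1/2·1 + 1/2·1 = 1 ✓
b·c: 1/2·(-2) = -1 ≠ 1/2 ⇒ order 1.

1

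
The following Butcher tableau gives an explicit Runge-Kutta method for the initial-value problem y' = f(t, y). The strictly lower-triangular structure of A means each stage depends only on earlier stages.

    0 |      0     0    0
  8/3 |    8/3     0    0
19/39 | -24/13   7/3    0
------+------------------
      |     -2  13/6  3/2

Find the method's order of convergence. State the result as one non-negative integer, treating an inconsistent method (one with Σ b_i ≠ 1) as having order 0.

0

b = (-2, 13/6, 3/2)
c = (0, 8/3, 19/39)
Ac = (0, 0, 56/9)
Σ b_i: (-2)·1 + 13/6·1 + 3/2·1 = 5/3 ≠ 1 ⇒ order 0.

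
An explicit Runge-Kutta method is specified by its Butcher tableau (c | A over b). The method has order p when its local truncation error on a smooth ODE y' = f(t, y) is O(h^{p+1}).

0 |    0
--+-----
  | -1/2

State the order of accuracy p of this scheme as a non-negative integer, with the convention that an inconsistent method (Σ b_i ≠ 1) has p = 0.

b = (-1/2)
c = (0)
Σ b_i: (-1/2)·1 = -1/2 ≠ 1 ⇒ order 0.

0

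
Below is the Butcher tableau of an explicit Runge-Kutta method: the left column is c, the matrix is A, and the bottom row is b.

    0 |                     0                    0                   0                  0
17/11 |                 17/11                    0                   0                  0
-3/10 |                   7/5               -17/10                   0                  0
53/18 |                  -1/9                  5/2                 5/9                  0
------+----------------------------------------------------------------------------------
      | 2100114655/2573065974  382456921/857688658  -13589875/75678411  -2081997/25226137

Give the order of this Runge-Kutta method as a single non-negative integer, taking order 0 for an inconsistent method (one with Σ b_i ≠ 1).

b = (2100114655/2573065974, 382456921/857688658, -13589875/75678411, -2081997/25226137)
c = (0, 17/11, -3/10, 53/18)
Ac = (0, 0, -289/110, 122/33)
Σ b_i: 2100114655/2573065974·1 + 382456921/857688658·1 + (-13589875/75678411)·1 + (-2081997/25226137)·1 = 1 ✓
b·c: 382456921/857688658·17/11 + (-13589875/75678411)·(-3/10) + (-2081997/25226137)·53/18 = 1/2 ✓
b·c²: 382456921/857688658·289/121 + (-13589875/75678411)·9/100 + (-2081997/25226137)·2809/324 = 1/3 ✓
b·Ac: (-13589875/75678411)·(-289/110) + (-2081997/25226137)·122/33 = 1/6 ✓
b·c³: 382456921/857688658·4913/1331 + (-13589875/75678411)·(-27/1000) + (-2081997/25226137)·148877/5832 = -13667535559/29968650756 ≠ 1/4 ⇒ order 3.
b·(c∘Ac): (-13589875/75678411)·867/1100 + (-2081997/25226137)·3233/297 = -1154298407/1109950028 ≠ 1/8
b·Ac²: (-13589875/75678411)·(-4913/1210) + (-2081997/25226137)·14571/2420 = 3865797899/16649250420 ≠ 1/12
b·A²c: (-2081997/25226137)·(-289/198) = 66855237/554975014 ≠ 1/24

3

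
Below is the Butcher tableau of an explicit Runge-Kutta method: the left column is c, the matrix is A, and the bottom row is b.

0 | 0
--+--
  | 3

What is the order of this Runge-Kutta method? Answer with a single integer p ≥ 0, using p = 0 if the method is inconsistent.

b = (3)
c = (0)
Σ b_i: 3·1 = 3 ≠ 1 ⇒ order 0.

0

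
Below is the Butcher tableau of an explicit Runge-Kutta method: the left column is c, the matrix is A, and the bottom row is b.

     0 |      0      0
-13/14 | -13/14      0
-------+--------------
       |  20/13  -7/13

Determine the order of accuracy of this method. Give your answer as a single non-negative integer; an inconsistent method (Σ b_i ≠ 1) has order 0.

b = (20/13, -7/13)
c = (0, -13/14)
Σ b_i: 20/13·1 + (-7/13)·1 = 1 ✓
b·c: (-7/13)·(-13/14) = 1/2 ✓; 2 stages ⇒ order 2.

2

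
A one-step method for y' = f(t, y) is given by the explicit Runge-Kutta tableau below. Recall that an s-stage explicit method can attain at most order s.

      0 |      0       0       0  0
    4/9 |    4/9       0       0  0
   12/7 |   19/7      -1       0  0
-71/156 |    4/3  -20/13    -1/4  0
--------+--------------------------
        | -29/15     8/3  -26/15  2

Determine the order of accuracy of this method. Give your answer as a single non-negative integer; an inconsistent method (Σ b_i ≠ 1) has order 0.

b = (-29/15, 8/3, -26/15, 2)
c = (0, 4/9, 12/7, -71/156)
Ac = (0, 0, -4/9, -911/819)
Σ b_i: (-29/15)·1 + 8/3·1 + (-26/15)·1 + 2·1 = 1 ✓
b·c: 8/3·4/9 + (-26/15)·12/7 + 2·(-71/156) = -66253/24570 ≠ 1/2 ⇒ order 1.

1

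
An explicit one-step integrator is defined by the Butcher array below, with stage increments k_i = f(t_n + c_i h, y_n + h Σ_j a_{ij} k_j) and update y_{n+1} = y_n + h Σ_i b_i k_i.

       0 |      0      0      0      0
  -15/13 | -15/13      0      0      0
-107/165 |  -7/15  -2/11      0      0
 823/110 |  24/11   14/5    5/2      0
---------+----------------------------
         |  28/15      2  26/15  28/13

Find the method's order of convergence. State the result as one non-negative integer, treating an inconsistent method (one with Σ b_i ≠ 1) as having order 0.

b = (28/15, 2, 26/15, 28/13)
c = (0, -15/13, -107/165, 823/110)
Ac = (0, 0, 30/143, -4163/858)
Σ b_i: 28/15·1 + 2·1 + 26/15·1 + 28/13·1 = 504/65 ≠ 1 ⇒ order 0.

0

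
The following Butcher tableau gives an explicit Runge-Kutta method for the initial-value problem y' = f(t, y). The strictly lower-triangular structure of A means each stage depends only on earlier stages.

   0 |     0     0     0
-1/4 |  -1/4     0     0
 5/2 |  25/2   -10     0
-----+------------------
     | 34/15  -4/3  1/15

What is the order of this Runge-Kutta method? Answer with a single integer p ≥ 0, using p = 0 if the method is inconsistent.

b = (34/15, -4/3, 1/15)
c = (0, -1/4, 5/2)
Ac = (0, 0, 5/2)
Σ b_i: 34/15·1 + (-4/3)·1 + 1/15·1 = 1 ✓
b·c: (-4/3)·(-1/4) + 1/15·5/2 = 1/2 ✓
b·c²: (-4/3)·1/16 + 1/15·25/4 = 1/3 ✓
b·Ac: 1/15·5/2 = 1/6 ✓; 3 stages ⇒ order 3.

3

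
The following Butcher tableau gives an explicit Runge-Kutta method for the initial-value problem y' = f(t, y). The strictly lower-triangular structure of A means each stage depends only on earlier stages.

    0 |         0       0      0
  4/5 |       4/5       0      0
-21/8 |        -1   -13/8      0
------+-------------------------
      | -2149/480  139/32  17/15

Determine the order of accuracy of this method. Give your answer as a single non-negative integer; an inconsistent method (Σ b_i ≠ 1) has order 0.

2

b = (-2149/480, 139/32, 17/15)
c = (0, 4/5, -21/8)
Ac = (0, 0, -13/10)
Σ b_i: (-2149/480)·1 + 139/32·1 + 17/15·1 = 1 ✓
b·c: 139/32·4/5 + 17/15·(-21/8) = 1/2 ✓
b·c²: 139/32·16/25 + 17/15·441/64 = 16943/1600 ≠ 1/3 ⇒ order 2.
b·Ac: 17/15·(-13/10) = -221/150 ≠ 1/6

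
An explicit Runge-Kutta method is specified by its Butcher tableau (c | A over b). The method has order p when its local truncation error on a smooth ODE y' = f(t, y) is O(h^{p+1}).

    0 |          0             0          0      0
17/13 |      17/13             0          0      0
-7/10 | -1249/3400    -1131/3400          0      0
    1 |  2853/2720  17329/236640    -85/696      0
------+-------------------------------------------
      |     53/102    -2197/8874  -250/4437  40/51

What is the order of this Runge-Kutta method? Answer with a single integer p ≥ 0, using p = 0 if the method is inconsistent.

4

b = (53/102, -2197/8874, -250/4437, 40/51)
c = (0, 17/13, -7/10, 1)
Ac = (0, 0, -87/200, 29/160)
Σ b_i: 53/102·1 + (-2197/8874)·1 + (-250/4437)·1 + 40/51·1 = 1 ✓
b·c: (-2197/8874)·17/13 + (-250/4437)·(-7/10) + 40/51·1 = 1/2 ✓
b·c²: (-2197/8874)·289/169 + (-250/4437)·49/100 + 40/51·1 = 1/3 ✓
b·Ac: (-250/4437)·(-87/200) + 40/51·29/160 = 1/6 ✓
b·c³: (-2197/8874)·4913/2197 + (-250/4437)·(-343/1000) + 40/51·1 = 1/4 ✓
b·(c∘Ac): (-250/4437)·609/2000 + 40/51·29/160 = 1/8 ✓
b·Ac²: (-250/4437)·(-1479/2600) + 40/51·17/260 = 1/12 ✓
b·A²c: 40/51·17/320 = 1/24 ✓; 4 stages ⇒ order 4.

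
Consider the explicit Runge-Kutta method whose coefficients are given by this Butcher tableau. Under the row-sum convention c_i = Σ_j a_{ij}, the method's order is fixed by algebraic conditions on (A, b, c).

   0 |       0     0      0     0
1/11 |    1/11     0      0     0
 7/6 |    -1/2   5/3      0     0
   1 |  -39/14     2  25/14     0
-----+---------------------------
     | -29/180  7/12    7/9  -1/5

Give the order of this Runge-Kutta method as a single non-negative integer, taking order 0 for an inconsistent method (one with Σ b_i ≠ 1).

b = (-29/180, 7/12, 7/9, -1/5)
c = (0, 1/11, 7/6, 1)
Ac = (0, 0, 5/33, 299/132)
Σ b_i: (-29/180)·1 + 7/12·1 + 7/9·1 + (-1/5)·1 = 1 ✓
b·c: 7/12·1/11 + 7/9·7/6 + (-1/5)·1 = 4517/5940 ≠ 1/2 ⇒ order 1.

1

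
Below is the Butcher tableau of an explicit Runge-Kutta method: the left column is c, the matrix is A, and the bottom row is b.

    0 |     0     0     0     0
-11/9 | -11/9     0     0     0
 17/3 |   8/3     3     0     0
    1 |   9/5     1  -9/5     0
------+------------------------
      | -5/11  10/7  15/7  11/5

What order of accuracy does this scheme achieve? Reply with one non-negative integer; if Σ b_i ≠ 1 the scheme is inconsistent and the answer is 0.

b = (-5/11, 10/7, 15/7, 11/5)
c = (0, -11/9, 17/3, 1)
Ac = (0, 0, -11/3, -514/45)
Σ b_i: (-5/11)·1 + 10/7·1 + 15/7·1 + 11/5·1 = 2047/385 ≠ 1 ⇒ order 0.

0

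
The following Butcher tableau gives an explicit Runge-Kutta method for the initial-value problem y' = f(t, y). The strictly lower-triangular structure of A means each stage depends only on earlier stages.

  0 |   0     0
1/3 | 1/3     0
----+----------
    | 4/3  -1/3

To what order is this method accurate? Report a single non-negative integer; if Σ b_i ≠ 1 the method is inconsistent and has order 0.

1

b = (4/3, -1/3)
c = (0, 1/3)
Σ b_i: 4/3·1 + (-1/3)·1 = 1 ✓
b·c: (-1/3)·1/3 = -1/9 ≠ 1/2 ⇒ order 1.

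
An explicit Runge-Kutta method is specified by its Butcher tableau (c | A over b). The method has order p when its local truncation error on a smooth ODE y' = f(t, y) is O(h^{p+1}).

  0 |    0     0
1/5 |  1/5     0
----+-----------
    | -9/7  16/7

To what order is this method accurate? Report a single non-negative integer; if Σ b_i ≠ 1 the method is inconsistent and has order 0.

b = (-9/7, 16/7)
c = (0, 1/5)
Σ b_i: (-9/7)·1 + 16/7·1 = 1 ✓
b·c: 16/7·1/5 = 16/35 ≠ 1/2 ⇒ order 1.

1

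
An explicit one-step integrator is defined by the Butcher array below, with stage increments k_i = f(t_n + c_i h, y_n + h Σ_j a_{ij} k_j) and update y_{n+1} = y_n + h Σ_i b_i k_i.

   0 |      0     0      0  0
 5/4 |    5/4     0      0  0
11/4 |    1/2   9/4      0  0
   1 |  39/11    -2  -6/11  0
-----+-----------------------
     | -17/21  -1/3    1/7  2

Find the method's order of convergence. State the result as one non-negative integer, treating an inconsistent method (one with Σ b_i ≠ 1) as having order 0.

1

b = (-17/21, -1/3, 1/7, 2)
c = (0, 5/4, 11/4, 1)
Ac = (0, 0, 45/16, -4)
Σ b_i: (-17/21)·1 + (-1/3)·1 + 1/7·1 + 2·1 = 1 ✓
b·c: (-1/3)·5/4 + 1/7·11/4 + 2·1 = 83/42 ≠ 1/2 ⇒ order 1.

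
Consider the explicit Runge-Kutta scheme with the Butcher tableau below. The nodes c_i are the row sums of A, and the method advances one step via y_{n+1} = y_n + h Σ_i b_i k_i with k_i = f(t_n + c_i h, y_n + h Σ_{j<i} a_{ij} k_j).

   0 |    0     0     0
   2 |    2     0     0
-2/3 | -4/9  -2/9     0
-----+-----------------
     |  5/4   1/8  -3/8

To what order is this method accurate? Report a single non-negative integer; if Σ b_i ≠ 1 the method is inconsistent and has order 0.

b = (5/4, 1/8, -3/8)
c = (0, 2, -2/3)
Ac = (0, 0, -4/9)
Σ b_i: 5/4·1 + 1/8·1 + (-3/8)·1 = 1 ✓
b·c: 1/8·2 + (-3/8)·(-2/3) = 1/2 ✓
b·c²: 1/8·4 + (-3/8)·4/9 = 1/3 ✓
b·Ac: (-3/8)·(-4/9) = 1/6 ✓; 3 stages ⇒ order 3.

3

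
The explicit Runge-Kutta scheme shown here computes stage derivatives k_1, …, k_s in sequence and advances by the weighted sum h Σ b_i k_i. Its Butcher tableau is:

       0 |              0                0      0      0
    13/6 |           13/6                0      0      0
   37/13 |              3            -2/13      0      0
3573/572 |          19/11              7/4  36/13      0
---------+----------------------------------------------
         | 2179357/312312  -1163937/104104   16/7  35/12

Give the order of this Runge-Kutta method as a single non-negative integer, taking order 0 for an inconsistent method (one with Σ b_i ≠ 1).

2

b = (2179357/312312, -1163937/104104, 16/7, 35/12)
c = (0, 13/6, 37/13, 3573/572)
Ac = (0, 0, -1/3, 47347/4056)
Σ b_i: 2179357/312312·1 + (-1163937/104104)·1 + 16/7·1 + 35/12·1 = 1 ✓
b·c: (-1163937/104104)·13/6 + 16/7·37/13 + 35/12·3573/572 = 1/2 ✓
b·c²: (-1163937/104104)·169/36 + 16/7·1369/169 + 35/12·12766329/327184 = 2194118411/27483456 ≠ 1/3 ⇒ order 2.
b·Ac: 16/7·(-1/3) + 35/12·47347/4056 = 11340431/340704 ≠ 1/6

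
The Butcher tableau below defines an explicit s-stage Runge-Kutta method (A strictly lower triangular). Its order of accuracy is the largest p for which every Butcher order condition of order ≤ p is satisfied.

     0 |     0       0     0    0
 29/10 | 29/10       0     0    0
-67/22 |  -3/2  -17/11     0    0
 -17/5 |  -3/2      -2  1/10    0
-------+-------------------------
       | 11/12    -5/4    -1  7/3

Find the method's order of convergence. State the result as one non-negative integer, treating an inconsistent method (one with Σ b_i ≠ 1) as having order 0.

1

b = (11/12, -5/4, -1, 7/3)
c = (0, 29/10, -67/22, -17/5)
Ac = (0, 0, -493/110, -1343/220)
Σ b_i: 11/12·1 + (-5/4)·1 + (-1)·1 + 7/3·1 = 1 ✓
b·c: (-5/4)·29/10 + (-1)·(-67/22) + 7/3·(-17/5) = -11237/1320 ≠ 1/2 ⇒ order 1.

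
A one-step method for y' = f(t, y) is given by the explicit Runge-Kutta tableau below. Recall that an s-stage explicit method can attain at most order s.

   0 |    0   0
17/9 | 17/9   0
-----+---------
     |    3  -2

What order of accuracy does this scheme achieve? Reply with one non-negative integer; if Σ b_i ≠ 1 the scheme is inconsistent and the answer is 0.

b = (3, -2)
c = (0, 17/9)
Σ b_i: 3·1 + (-2)·1 = 1 ✓
b·c: (-2)·17/9 = -34/9 ≠ 1/2 ⇒ order 1.

1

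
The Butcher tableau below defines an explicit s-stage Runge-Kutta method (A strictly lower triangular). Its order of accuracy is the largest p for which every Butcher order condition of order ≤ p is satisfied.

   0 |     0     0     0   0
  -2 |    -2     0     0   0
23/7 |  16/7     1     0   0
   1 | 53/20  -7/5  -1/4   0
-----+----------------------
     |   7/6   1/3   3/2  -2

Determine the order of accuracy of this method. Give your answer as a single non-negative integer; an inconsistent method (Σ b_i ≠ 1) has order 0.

b = (7/6, 1/3, 3/2, -2)
c = (0, -2, 23/7, 1)
Ac = (0, 0, -2, 277/140)
Σ b_i: 7/6·1 + 1/3·1 + 3/2·1 + (-2)·1 = 1 ✓
b·c: 1/3·(-2) + 3/2·23/7 + (-2)·1 = 95/42 ≠ 1/2 ⇒ order 1.

1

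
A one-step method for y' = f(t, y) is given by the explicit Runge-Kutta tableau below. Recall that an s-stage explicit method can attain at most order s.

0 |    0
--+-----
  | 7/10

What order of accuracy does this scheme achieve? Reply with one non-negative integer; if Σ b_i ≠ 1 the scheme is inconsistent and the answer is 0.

0

b = (7/10)
c = (0)
Σ b_i: 7/10·1 = 7/10 ≠ 1 ⇒ order 0.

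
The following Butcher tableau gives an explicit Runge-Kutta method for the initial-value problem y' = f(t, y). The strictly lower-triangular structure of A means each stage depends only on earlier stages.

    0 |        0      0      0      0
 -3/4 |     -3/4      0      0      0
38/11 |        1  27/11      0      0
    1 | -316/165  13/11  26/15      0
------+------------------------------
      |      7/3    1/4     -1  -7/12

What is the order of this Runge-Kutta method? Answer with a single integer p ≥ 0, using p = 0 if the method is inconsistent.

1

b = (7/3, 1/4, -1, -7/12)
c = (0, -3/4, 38/11, 1)
Ac = (0, 0, -81/44, 3367/660)
Σ b_i: 7/3·1 + 1/4·1 + (-1)·1 + (-7/12)·1 = 1 ✓
b·c: 1/4·(-3/4) + (-1)·38/11 + (-7/12)·1 = -2231/528 ≠ 1/2 ⇒ order 1.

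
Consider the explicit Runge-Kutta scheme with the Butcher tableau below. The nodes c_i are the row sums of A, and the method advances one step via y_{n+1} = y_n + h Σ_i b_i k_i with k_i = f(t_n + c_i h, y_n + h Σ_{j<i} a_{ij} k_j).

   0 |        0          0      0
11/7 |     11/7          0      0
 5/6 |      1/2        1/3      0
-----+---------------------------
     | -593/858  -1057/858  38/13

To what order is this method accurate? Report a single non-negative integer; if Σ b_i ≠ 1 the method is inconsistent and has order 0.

b = (-593/858, -1057/858, 38/13)
c = (0, 11/7, 5/6)
Ac = (0, 0, 11/21)
Σ b_i: (-593/858)·1 + (-1057/858)·1 + 38/13·1 = 1 ✓
b·c: (-1057/858)·11/7 + 38/13·5/6 = 1/2 ✓
b·c²: (-1057/858)·121/49 + 38/13·25/36 = -829/819 ≠ 1/3 ⇒ order 2.
b·Ac: 38/13·11/21 = 418/273 ≠ 1/6

2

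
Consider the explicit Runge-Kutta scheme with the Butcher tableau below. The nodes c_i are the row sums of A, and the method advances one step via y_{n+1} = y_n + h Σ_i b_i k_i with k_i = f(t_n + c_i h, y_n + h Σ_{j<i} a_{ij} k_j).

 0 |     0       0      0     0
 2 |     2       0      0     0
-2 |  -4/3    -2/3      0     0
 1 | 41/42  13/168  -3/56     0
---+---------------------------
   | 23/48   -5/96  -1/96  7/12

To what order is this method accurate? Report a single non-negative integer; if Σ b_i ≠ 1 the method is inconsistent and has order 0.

4

b = (23/48, -5/96, -1/96, 7/12)
c = (0, 2, -2, 1)
Ac = (0, 0, -4/3, 11/42)
Σ b_i: 23/48·1 + (-5/96)·1 + (-1/96)·1 + 7/12·1 = 1 ✓
b·c: (-5/96)·2 + (-1/96)·(-2) + 7/12·1 = 1/2 ✓
b·c²: (-5/96)·4 + (-1/96)·4 + 7/12·1 = 1/3 ✓
b·Ac: (-1/96)·(-4/3) + 7/12·11/42 = 1/6 ✓
b·c³: (-5/96)·8 + (-1/96)·(-8) + 7/12·1 = 1/4 ✓
b·(c∘Ac): (-1/96)·8/3 + 7/12·11/42 = 1/8 ✓
b·Ac²: (-1/96)·(-8/3) + 7/12·2/21 = 1/12 ✓
b·A²c: 7/12·1/14 = 1/24 ✓; 4 stages ⇒ order 4.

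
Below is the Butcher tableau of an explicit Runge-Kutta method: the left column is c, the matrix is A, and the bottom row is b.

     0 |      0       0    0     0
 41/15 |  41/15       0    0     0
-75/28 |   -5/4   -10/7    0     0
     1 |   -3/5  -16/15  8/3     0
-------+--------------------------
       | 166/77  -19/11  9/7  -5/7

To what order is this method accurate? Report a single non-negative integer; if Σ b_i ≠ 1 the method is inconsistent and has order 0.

1

b = (166/77, -19/11, 9/7, -5/7)
c = (0, 41/15, -75/28, 1)
Ac = (0, 0, -82/21, -15842/1575)
Σ b_i: 166/77·1 + (-19/11)·1 + 9/7·1 + (-5/7)·1 = 1 ✓
b·c: (-19/11)·41/15 + 9/7·(-75/28) + (-5/7)·1 = -287159/32340 ≠ 1/2 ⇒ order 1.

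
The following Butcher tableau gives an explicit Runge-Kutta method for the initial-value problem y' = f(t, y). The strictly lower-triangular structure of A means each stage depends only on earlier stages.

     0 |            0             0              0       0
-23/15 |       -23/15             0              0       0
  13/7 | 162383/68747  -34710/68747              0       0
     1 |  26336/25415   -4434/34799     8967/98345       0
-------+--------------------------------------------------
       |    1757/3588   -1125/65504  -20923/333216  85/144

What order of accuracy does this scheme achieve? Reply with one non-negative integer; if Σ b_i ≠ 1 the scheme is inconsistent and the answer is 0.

b = (1757/3588, -1125/65504, -20923/333216, 85/144)
c = (0, -23/15, 13/7, 1)
Ac = (0, 0, 2314/2989, 31/85)
Σ b_i: 1757/3588·1 + (-1125/65504)·1 + (-20923/333216)·1 + 85/144·1 = 1 ✓
b·c: (-1125/65504)·(-23/15) + (-20923/333216)·13/7 + 85/144·1 = 1/2 ✓
b·c²: (-1125/65504)·529/225 + (-20923/333216)·169/49 + 85/144·1 = 1/3 ✓
b·Ac: (-20923/333216)·2314/2989 + 85/144·31/85 = 1/6 ✓
b·c³: (-1125/65504)·(-12167/3375) + (-20923/333216)·2197/343 + 85/144·1 = 1/4 ✓
b·(c∘Ac): (-20923/333216)·30082/20923 + 85/144·31/85 = 1/8 ✓
b·Ac²: (-20923/333216)·(-53222/44835) + 85/144·19/1275 = 1/12 ✓
b·A²c: 85/144·6/85 = 1/24 ✓; 4 stages ⇒ order 4.

4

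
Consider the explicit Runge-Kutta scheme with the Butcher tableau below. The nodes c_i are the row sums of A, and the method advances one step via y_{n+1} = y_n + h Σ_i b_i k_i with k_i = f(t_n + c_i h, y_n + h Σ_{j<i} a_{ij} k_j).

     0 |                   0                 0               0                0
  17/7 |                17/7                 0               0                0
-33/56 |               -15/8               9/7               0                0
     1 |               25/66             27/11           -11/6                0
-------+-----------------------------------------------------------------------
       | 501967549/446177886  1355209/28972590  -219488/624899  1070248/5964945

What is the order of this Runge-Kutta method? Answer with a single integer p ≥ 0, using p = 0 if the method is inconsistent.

b = (501967549/446177886, 1355209/28972590, -219488/624899, 1070248/5964945)
c = (0, 17/7, -33/56, 1)
Ac = (0, 0, 153/49, 8675/1232)
Σ b_i: 501967549/446177886·1 + 1355209/28972590·1 + (-219488/624899)·1 + 1070248/5964945·1 = 1 ✓
b·c: 1355209/28972590·17/7 + (-219488/624899)·(-33/56) + 1070248/5964945·1 = 1/2 ✓
b·c²: 1355209/28972590·289/49 + (-219488/624899)·1089/3136 + 1070248/5964945·1 = 1/3 ✓
b·Ac: (-219488/624899)·153/49 + 1070248/5964945·8675/1232 = 1/6 ✓
b·c³: 1355209/28972590·4913/343 + (-219488/624899)·(-35937/175616) + 1070248/5964945·1 = 287229529/311767792 ≠ 1/4 ⇒ order 3.
b·(c∘Ac): (-219488/624899)·(-5049/2744) + 1070248/5964945·8675/1232 = 2455916429/1286042142 ≠ 1/8
b·Ac²: (-219488/624899)·2601/343 + 1070248/5964945·954861/68992 = -280937263/1558838960 ≠ 1/12
b·A²c: 1070248/5964945·(-561/98) = -100068188/97427435 ≠ 1/24

3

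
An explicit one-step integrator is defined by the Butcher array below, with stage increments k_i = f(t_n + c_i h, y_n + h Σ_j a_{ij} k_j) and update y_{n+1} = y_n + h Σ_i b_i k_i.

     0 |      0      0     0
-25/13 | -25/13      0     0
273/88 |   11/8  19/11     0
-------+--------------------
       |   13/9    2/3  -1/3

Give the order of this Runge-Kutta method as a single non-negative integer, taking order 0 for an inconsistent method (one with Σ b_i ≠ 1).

b = (13/9, 2/3, -1/3)
c = (0, -25/13, 273/88)
Ac = (0, 0, -475/143)
Σ b_i: 13/9·1 + 2/3·1 + (-1/3)·1 = 16/9 ≠ 1 ⇒ order 0.

0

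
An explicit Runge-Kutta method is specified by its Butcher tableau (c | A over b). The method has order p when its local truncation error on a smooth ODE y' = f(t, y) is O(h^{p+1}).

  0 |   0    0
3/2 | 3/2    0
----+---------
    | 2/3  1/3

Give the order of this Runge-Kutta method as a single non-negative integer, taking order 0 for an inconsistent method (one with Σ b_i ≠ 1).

b = (2/3, 1/3)
c = (0, 3/2)
Σ b_i: 2/3·1 + 1/3·1 = 1 ✓
b·c: 1/3·3/2 = 1/2 ✓; 2 stages ⇒ order 2.

2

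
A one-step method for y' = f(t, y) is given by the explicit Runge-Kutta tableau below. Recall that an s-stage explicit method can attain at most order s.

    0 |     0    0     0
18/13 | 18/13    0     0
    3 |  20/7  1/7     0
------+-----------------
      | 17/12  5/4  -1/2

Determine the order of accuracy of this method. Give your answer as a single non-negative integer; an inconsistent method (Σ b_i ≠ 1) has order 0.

b = (17/12, 5/4, -1/2)
c = (0, 18/13, 3)
Ac = (0, 0, 18/91)
Σ b_i: 17/12·1 + 5/4·1 + (-1/2)·1 = 13/6 ≠ 1 ⇒ order 0.

0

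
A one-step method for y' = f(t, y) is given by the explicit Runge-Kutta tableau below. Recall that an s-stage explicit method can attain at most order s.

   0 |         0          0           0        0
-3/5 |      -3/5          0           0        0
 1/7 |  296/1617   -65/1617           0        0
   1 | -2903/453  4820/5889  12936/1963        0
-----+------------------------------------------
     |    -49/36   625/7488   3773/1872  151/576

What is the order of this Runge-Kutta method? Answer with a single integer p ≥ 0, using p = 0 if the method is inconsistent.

4

b = (-49/36, 625/7488, 3773/1872, 151/576)
c = (0, -3/5, 1/7, 1)
Ac = (0, 0, 13/539, 68/151)
Σ b_i: (-49/36)·1 + 625/7488·1 + 3773/1872·1 + 151/576·1 = 1 ✓
b·c: 625/7488·(-3/5) + 3773/1872·1/7 + 151/576·1 = 1/2 ✓
b·c²: 625/7488·9/25 + 3773/1872·1/49 + 151/576·1 = 1/3 ✓
b·Ac: 3773/1872·13/539 + 151/576·68/151 = 1/6 ✓
b·c³: 625/7488·(-27/125) + 3773/1872·1/343 + 151/576·1 = 1/4 ✓
b·(c∘Ac): 3773/1872·13/3773 + 151/576·68/151 = 1/8 ✓
b·Ac²: 3773/1872·(-39/2695) + 151/576·324/755 = 1/12 ✓
b·A²c: 151/576·24/151 = 1/24 ✓; 4 stages ⇒ order 4.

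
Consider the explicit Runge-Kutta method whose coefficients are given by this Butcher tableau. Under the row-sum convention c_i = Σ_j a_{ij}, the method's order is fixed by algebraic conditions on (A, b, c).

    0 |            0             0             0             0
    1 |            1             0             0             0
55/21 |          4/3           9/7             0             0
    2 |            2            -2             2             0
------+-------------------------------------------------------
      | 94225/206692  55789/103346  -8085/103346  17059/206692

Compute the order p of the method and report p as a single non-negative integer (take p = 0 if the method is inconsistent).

3

b = (94225/206692, 55789/103346, -8085/103346, 17059/206692)
c = (0, 1, 55/21, 2)
Ac = (0, 0, 9/7, 68/21)
Σ b_i: 94225/206692·1 + 55789/103346·1 + (-8085/103346)·1 + 17059/206692·1 = 1 ✓
b·c: 55789/103346·1 + (-8085/103346)·55/21 + 17059/206692·2 = 1/2 ✓
b·c²: 55789/103346·1 + (-8085/103346)·3025/441 + 17059/206692·4 = 1/3 ✓
b·Ac: (-8085/103346)·9/7 + 17059/206692·68/21 = 1/6 ✓
b·c³: 55789/103346·1 + (-8085/103346)·166375/9261 + 17059/206692·8 = -668525/3255399 ≠ 1/4 ⇒ order 3.
b·(c∘Ac): (-8085/103346)·165/49 + 17059/206692·136/21 = 84041/310038 ≠ 1/8
b·Ac²: (-8085/103346)·9/7 + 17059/206692·5168/441 = 5642323/6510798 ≠ 1/12
b·A²c: 17059/206692·18/7 = 21933/103346 ≠ 1/24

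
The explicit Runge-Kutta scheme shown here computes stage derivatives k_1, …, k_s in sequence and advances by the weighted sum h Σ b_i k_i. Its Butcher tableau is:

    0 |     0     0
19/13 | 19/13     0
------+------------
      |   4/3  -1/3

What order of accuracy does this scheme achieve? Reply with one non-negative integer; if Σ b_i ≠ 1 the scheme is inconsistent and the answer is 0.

1

b = (4/3, -1/3)
c = (0, 19/13)
Σ b_i: 4/3·1 + (-1/3)·1 = 1 ✓
b·c: (-1/3)·19/13 = -19/39 ≠ 1/2 ⇒ order 1.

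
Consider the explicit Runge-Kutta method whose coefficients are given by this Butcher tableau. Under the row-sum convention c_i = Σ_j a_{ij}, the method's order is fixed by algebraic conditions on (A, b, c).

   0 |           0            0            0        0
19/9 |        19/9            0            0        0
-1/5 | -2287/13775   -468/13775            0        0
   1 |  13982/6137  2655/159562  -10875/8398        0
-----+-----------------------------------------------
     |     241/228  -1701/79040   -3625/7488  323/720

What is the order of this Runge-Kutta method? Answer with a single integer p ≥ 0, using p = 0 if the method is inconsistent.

b = (241/228, -1701/79040, -3625/7488, 323/720)
c = (0, 19/9, -1/5, 1)
Ac = (0, 0, -52/725, 5/17)
Σ b_i: 241/228·1 + (-1701/79040)·1 + (-3625/7488)·1 + 323/720·1 = 1 ✓
b·c: (-1701/79040)·19/9 + (-3625/7488)·(-1/5) + 323/720·1 = 1/2 ✓
b·c²: (-1701/79040)·361/81 + (-3625/7488)·1/25 + 323/720·1 = 1/3 ✓
b·Ac: (-3625/7488)·(-52/725) + 323/720·5/17 = 1/6 ✓
b·c³: (-1701/79040)·6859/729 + (-3625/7488)·(-1/125) + 323/720·1 = 1/4 ✓
b·(c∘Ac): (-3625/7488)·52/3625 + 323/720·5/17 = 1/8 ✓
b·Ac²: (-3625/7488)·(-988/6525) + 323/720·65/2907 = 1/12 ✓
b·A²c: 323/720·30/323 = 1/24 ✓; 4 stages ⇒ order 4.

4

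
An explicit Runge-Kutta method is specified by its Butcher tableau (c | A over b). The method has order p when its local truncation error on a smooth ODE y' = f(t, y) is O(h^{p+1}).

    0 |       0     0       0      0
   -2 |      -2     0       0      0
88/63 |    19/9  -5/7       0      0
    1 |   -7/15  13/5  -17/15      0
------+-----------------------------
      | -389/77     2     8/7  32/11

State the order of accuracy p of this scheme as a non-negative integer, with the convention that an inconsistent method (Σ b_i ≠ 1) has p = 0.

1

b = (-389/77, 2, 8/7, 32/11)
c = (0, -2, 88/63, 1)
Ac = (0, 0, 10/7, -1282/189)
Σ b_i: (-389/77)·1 + 2·1 + 8/7·1 + 32/11·1 = 1 ✓
b·c: 2·(-2) + 8/7·88/63 + 32/11·1 = 2452/4851 ≠ 1/2 ⇒ order 1.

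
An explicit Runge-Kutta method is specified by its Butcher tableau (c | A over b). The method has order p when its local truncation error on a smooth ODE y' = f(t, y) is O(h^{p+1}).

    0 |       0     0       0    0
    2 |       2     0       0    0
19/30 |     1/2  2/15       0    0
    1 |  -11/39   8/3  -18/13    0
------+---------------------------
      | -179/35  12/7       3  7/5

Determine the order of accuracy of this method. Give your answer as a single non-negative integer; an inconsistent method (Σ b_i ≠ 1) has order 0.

1

b = (-179/35, 12/7, 3, 7/5)
c = (0, 2, 19/30, 1)
Ac = (0, 0, 4/15, 869/195)
Σ b_i: (-179/35)·1 + 12/7·1 + 3·1 + 7/5·1 = 1 ✓
b·c: 12/7·2 + 3·19/30 + 7/5·1 = 471/70 ≠ 1/2 ⇒ order 1.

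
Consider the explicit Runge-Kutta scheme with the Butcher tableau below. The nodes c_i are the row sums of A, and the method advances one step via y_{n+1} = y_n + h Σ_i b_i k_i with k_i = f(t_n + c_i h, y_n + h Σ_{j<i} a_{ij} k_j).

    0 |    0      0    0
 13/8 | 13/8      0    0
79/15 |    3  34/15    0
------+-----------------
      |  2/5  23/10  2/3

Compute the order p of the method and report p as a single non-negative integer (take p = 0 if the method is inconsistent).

b = (2/5, 23/10, 2/3)
c = (0, 13/8, 79/15)
Ac = (0, 0, 221/60)
Σ b_i: 2/5·1 + 23/10·1 + 2/3·1 = 101/30 ≠ 1 ⇒ order 0.

0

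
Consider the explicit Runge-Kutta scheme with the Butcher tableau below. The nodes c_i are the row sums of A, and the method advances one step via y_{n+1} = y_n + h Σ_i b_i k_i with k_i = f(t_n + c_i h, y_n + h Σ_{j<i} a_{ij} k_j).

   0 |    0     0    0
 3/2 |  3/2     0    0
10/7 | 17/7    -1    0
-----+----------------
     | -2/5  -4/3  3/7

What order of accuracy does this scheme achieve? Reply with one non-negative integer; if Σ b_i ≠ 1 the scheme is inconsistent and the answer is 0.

b = (-2/5, -4/3, 3/7)
c = (0, 3/2, 10/7)
Ac = (0, 0, -3/2)
Σ b_i: (-2/5)·1 + (-4/3)·1 + 3/7·1 = -137/105 ≠ 1 ⇒ order 0.

0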